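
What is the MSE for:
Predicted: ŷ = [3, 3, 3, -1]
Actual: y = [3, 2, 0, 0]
MSE = 2.75

MSE = (1/4)((3-3)² + (3-2)² + (3-0)² + (-1-0)²) = (1/4)(0 + 1 + 9 + 1) = 2.75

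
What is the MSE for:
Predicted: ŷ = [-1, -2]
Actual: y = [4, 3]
MSE = 25

MSE = (1/2)((-1-4)² + (-2-3)²) = (1/2)(25 + 25) = 25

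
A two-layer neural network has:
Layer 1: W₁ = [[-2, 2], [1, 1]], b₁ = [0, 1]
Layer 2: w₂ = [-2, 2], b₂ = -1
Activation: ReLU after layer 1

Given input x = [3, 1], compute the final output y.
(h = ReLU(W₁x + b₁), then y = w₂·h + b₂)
y = 9

Layer 1 pre-activation: z₁ = [-4, 5]
After ReLU: h = [0, 5]
Layer 2 output: y = -2×0 + 2×5 + -1 = 9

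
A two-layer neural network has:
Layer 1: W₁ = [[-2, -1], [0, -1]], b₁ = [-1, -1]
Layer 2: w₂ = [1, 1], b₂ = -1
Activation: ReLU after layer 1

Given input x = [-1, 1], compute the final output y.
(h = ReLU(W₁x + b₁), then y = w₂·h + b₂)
y = -1

Layer 1 pre-activation: z₁ = [0, -2]
After ReLU: h = [0, 0]
Layer 2 output: y = 1×0 + 1×0 + -1 = -1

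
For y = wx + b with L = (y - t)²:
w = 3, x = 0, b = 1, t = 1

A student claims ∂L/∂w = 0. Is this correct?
Correct

y = (3)(0) + 1 = 1
∂L/∂y = 2(y - t) = 2(1 - 1) = 0
∂y/∂w = x = 0
∂L/∂w = 0 × 0 = 0

Claimed value: 0
Correct: The correct gradient is 0.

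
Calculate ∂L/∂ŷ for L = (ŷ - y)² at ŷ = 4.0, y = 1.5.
∂L/∂ŷ = 5.0

∂L/∂ŷ = 2(ŷ - y) = 2(4.0 - 1.5) = 2(2.5) = 5.0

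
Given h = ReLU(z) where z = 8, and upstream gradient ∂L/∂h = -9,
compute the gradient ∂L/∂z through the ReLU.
∂L/∂z = -9

h = ReLU(8) = 8
Since z > 0: ∂h/∂z = 1
∂L/∂z = ∂L/∂h · ∂h/∂z = -9 × 1 = -9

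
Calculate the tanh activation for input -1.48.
-0.9015

tanh(-1.48) = (e^(-1.48) - e^(1.48))/(e^(-1.48) + e^(1.48)) = -0.9015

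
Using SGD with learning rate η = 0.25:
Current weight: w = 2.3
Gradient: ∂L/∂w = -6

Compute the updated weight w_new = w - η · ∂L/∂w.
w_new = 3.8

w_new = w - η·∂L/∂w = 2.3 - 0.25×(-6) = 2.3 - (-1.5) = 3.8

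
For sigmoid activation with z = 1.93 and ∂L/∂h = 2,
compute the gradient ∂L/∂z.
∂L/∂z = 0.2214

σ(1.93) = 0.8732
σ'(1.93) = σ(1.93)(1 - σ(1.93)) = 0.8732 × 0.1268 = 0.1107
∂L/∂z = ∂L/∂h · σ'(z) = 2 × 0.1107 = 0.2214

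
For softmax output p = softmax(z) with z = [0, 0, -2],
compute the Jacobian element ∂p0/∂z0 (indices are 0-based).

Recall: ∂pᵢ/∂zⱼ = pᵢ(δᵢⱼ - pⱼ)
∂p0/∂z0 = 0.249

p = softmax(z) = [0.4683, 0.4683, 0.06338]
p0 = 0.4683

∂p0/∂z0 = p0(1 - p0) = 0.4683 × (1 - 0.4683) = 0.249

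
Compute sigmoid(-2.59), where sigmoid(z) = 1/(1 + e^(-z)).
0.06978

sigmoid(-2.59) = 1/(1 + e^(2.59)) = 1/(1 + 13.33) = 0.06978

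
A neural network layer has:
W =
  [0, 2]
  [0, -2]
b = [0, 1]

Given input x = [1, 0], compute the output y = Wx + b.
y = [0, 1]

Wx = [0×1 + 2×0, 0×1 + -2×0]
   = [0, 0]
y = Wx + b = [0 + 0, 0 + 1] = [0, 1]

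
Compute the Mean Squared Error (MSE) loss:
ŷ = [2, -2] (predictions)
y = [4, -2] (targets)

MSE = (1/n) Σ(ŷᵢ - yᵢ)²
MSE = 2

MSE = (1/2)((2-4)² + (-2--2)²) = (1/2)(4 + 0) = 2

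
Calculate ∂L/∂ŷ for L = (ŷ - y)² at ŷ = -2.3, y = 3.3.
∂L/∂ŷ = -11.2

∂L/∂ŷ = 2(ŷ - y) = 2(-2.3 - 3.3) = 2(-5.6) = -11.2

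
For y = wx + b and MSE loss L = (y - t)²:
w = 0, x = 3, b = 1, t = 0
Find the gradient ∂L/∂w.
∂L/∂w = 6

y = wx + b = (0)(3) + 1 = 1
∂L/∂y = 2(y - t) = 2(1 - 0) = 2
∂y/∂w = x = 3
∂L/∂w = ∂L/∂y · ∂y/∂w = 2 × 3 = 6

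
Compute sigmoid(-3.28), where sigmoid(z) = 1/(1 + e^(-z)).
0.03626

sigmoid(-3.28) = 1/(1 + e^(3.28)) = 1/(1 + 26.58) = 0.03626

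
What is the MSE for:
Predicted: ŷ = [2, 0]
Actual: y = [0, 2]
MSE = 4

MSE = (1/2)((2-0)² + (0-2)²) = (1/2)(4 + 4) = 4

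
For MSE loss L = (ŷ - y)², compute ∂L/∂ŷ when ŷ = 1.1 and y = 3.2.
∂L/∂ŷ = -4.2

∂L/∂ŷ = 2(ŷ - y) = 2(1.1 - 3.2) = 2(-2.1) = -4.2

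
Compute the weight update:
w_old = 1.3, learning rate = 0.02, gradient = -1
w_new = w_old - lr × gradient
w_new = 1.32

w_new = w - η·∂L/∂w = 1.3 - 0.02×(-1) = 1.3 - (-0.02) = 1.32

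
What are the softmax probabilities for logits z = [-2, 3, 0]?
p = [0.0064, 0.9465, 0.0471]

exp(z) = [0.1353, 20.09, 1]
Sum = 21.22
p = [0.0064, 0.9465, 0.0471]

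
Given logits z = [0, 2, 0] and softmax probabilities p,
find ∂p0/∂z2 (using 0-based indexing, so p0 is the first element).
∂p0/∂z2 = -0.01134

p = softmax(z) = [0.1065, 0.787, 0.1065]
p0 = 0.1065, p2 = 0.1065

∂p0/∂z2 = -p0 × p2 = -0.1065 × 0.1065 = -0.01134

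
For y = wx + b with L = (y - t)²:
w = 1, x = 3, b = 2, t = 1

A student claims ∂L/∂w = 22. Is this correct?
Incorrect

y = (1)(3) + 2 = 5
∂L/∂y = 2(y - t) = 2(5 - 1) = 8
∂y/∂w = x = 3
∂L/∂w = 8 × 3 = 24

Claimed value: 22
Incorrect: The correct gradient is 24.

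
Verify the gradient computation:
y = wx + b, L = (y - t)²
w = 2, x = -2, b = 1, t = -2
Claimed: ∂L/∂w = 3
Incorrect

y = (2)(-2) + 1 = -3
∂L/∂y = 2(y - t) = 2(-3 - -2) = -2
∂y/∂w = x = -2
∂L/∂w = -2 × -2 = 4

Claimed value: 3
Incorrect: The correct gradient is 4.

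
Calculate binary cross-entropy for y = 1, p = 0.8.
L = 0.2231

L = -1·log(0.8) - 0·log(0.2) = -log(0.8) = 0.2231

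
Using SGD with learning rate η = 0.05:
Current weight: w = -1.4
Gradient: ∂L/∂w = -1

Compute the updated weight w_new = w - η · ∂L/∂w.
w_new = -1.35

w_new = w - η·∂L/∂w = -1.4 - 0.05×(-1) = -1.4 - (-0.05) = -1.35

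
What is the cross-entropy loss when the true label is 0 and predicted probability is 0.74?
L = 1.347

L = -0·log(0.74) - 1·log(0.26) = -log(0.26) = 1.347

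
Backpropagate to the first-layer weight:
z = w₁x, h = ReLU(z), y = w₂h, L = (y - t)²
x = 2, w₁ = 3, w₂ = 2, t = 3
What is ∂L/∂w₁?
∂L/∂w₁ = 72

Forward pass:
z = w₁x = 3×2 = 6
h = ReLU(6) = 6
y = w₂h = 2×6 = 12

Backward pass:
∂L/∂y = 2(y - t) = 2(12 - 3) = 18
∂y/∂h = w₂ = 2
∂h/∂z = 1 (ReLU derivative)
∂z/∂w₁ = x = 2

∂L/∂w₁ = 18 × 2 × 1 × 2 = 72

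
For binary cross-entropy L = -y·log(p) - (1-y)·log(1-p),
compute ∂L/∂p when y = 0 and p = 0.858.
∂L/∂p = 7.042

∂L/∂p = -y/p + (1-y)/(1-p) = 0 + 1/0.142 = 7.042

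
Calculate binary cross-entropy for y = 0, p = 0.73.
L = 1.309

L = -0·log(0.73) - 1·log(0.27) = -log(0.27) = 1.309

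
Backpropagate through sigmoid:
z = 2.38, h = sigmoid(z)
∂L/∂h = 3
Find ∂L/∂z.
∂L/∂z = 0.2326

σ(2.38) = 0.9153
σ'(2.38) = σ(2.38)(1 - σ(2.38)) = 0.9153 × 0.08471 = 0.07753
∂L/∂z = ∂L/∂h · σ'(z) = 3 × 0.07753 = 0.2326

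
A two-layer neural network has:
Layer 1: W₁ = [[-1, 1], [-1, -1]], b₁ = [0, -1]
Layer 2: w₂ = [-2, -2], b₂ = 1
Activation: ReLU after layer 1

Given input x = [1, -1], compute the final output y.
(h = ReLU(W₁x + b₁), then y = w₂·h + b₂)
y = 1

Layer 1 pre-activation: z₁ = [-2, -1]
After ReLU: h = [0, 0]
Layer 2 output: y = -2×0 + -2×0 + 1 = 1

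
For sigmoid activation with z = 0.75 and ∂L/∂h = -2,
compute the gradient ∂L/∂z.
∂L/∂z = -0.4358

σ(0.75) = 0.6792
σ'(0.75) = σ(0.75)(1 - σ(0.75)) = 0.6792 × 0.3208 = 0.2179
∂L/∂z = ∂L/∂h · σ'(z) = -2 × 0.2179 = -0.4358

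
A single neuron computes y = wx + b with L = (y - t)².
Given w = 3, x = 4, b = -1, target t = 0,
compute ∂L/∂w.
∂L/∂w = 88

y = wx + b = (3)(4) + -1 = 11
∂L/∂y = 2(y - t) = 2(11 - 0) = 22
∂y/∂w = x = 4
∂L/∂w = ∂L/∂y · ∂y/∂w = 22 × 4 = 88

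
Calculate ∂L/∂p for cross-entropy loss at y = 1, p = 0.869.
∂L/∂p = -1.151

∂L/∂p = -y/p + (1-y)/(1-p) = -1/0.869 + 0 = -1.151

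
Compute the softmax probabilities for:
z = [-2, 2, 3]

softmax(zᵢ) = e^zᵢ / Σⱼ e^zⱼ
p = [0.0049, 0.2676, 0.7275]

exp(z) = [0.1353, 7.389, 20.09]
Sum = 27.61
p = [0.0049, 0.2676, 0.7275]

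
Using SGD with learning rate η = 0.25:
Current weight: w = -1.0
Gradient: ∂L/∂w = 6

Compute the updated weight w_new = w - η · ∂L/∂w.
w_new = -2.5

w_new = w - η·∂L/∂w = -1.0 - 0.25×(6) = -1.0 - (1.5) = -2.5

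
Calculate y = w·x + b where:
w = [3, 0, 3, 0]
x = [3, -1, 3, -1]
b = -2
y = 16

y = (3)(3) + (0)(-1) + (3)(3) + (0)(-1) + -2 = 16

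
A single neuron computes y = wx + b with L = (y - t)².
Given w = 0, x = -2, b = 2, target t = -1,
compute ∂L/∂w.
∂L/∂w = -12

y = wx + b = (0)(-2) + 2 = 2
∂L/∂y = 2(y - t) = 2(2 - -1) = 6
∂y/∂w = x = -2
∂L/∂w = ∂L/∂y · ∂y/∂w = 6 × -2 = -12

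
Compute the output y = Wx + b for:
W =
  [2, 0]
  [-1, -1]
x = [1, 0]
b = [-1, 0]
y = [1, -1]

Wx = [2×1 + 0×0, -1×1 + -1×0]
   = [2, -1]
y = Wx + b = [2 + -1, -1 + 0] = [1, -1]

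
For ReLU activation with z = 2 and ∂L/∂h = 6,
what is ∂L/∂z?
∂L/∂z = 6

h = ReLU(2) = 2
Since z > 0: ∂h/∂z = 1
∂L/∂z = ∂L/∂h · ∂h/∂z = 6 × 1 = 6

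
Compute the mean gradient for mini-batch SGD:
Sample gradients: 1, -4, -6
Average gradient = -3

Average = (1/3)(1 + -4 + -6) = -9/3 = -3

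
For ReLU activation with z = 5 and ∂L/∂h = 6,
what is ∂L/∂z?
∂L/∂z = 6

h = ReLU(5) = 5
Since z > 0: ∂h/∂z = 1
∂L/∂z = ∂L/∂h · ∂h/∂z = 6 × 1 = 6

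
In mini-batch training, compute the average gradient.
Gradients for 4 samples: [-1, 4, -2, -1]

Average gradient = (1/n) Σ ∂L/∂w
Average gradient = 0

Average = (1/4)(-1 + 4 + -2 + -1) = 0/4 = 0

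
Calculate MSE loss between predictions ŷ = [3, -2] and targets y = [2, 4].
MSE = 18.5

MSE = (1/2)((3-2)² + (-2-4)²) = (1/2)(1 + 36) = 18.5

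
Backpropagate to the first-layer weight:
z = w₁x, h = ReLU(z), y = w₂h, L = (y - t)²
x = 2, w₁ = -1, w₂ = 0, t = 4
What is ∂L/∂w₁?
∂L/∂w₁ = 0

Forward pass:
z = w₁x = -1×2 = -2
h = ReLU(-2) = 0
y = w₂h = 0×0 = 0

Backward pass:
∂L/∂y = 2(y - t) = 2(0 - 4) = -8
∂y/∂h = w₂ = 0
∂h/∂z = 0 (ReLU derivative)
∂z/∂w₁ = x = 2

∂L/∂w₁ = -8 × 0 × 0 × 2 = 0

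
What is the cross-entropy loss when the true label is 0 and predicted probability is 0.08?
L = 0.08338

L = -0·log(0.08) - 1·log(0.92) = -log(0.92) = 0.08338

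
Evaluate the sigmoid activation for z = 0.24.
0.5597

sigmoid(0.24) = 1/(1 + e^(-0.24)) = 1/(1 + 0.7866) = 0.5597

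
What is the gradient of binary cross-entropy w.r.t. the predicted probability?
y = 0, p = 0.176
∂L/∂p = 1.214

∂L/∂p = -y/p + (1-y)/(1-p) = 0 + 1/0.824 = 1.214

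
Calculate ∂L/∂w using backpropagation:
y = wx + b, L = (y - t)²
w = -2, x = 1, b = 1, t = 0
∂L/∂w = -2

y = wx + b = (-2)(1) + 1 = -1
∂L/∂y = 2(y - t) = 2(-1 - 0) = -2
∂y/∂w = x = 1
∂L/∂w = ∂L/∂y · ∂y/∂w = -2 × 1 = -2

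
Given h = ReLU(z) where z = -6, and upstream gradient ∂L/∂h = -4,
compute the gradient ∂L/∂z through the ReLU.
∂L/∂z = 0

h = ReLU(-6) = 0
Since z < 0: ∂h/∂z = 0
∂L/∂z = ∂L/∂h · ∂h/∂z = -4 × 0 = 0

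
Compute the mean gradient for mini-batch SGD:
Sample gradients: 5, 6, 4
Average gradient = 5

Average = (1/3)(5 + 6 + 4) = 15/3 = 5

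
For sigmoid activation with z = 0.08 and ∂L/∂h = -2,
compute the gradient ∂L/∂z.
∂L/∂z = -0.4992

σ(0.08) = 0.52
σ'(0.08) = σ(0.08)(1 - σ(0.08)) = 0.52 × 0.48 = 0.2496
∂L/∂z = ∂L/∂h · σ'(z) = -2 × 0.2496 = -0.4992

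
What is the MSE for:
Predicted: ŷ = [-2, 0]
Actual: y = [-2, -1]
MSE = 0.5

MSE = (1/2)((-2--2)² + (0--1)²) = (1/2)(0 + 1) = 0.5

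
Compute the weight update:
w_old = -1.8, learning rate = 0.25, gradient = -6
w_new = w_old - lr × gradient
w_new = -0.3

w_new = w - η·∂L/∂w = -1.8 - 0.25×(-6) = -1.8 - (-1.5) = -0.3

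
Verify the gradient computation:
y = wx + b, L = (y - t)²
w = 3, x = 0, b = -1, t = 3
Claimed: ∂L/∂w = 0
Correct

y = (3)(0) + -1 = -1
∂L/∂y = 2(y - t) = 2(-1 - 3) = -8
∂y/∂w = x = 0
∂L/∂w = -8 × 0 = 0

Claimed value: 0
Correct: The correct gradient is 0.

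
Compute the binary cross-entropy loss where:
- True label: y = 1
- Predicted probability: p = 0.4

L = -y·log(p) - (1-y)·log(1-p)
L = 0.9163

L = -1·log(0.4) - 0·log(0.6) = -log(0.4) = 0.9163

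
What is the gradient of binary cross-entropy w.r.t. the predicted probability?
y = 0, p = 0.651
∂L/∂p = 2.865

∂L/∂p = -y/p + (1-y)/(1-p) = 0 + 1/0.349 = 2.865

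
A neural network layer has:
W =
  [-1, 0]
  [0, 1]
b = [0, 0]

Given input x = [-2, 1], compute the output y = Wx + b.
y = [2, 1]

Wx = [-1×-2 + 0×1, 0×-2 + 1×1]
   = [2, 1]
y = Wx + b = [2 + 0, 1 + 0] = [2, 1]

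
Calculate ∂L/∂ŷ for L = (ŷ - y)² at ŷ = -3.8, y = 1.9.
∂L/∂ŷ = -11.4

∂L/∂ŷ = 2(ŷ - y) = 2(-3.8 - 1.9) = 2(-5.7) = -11.4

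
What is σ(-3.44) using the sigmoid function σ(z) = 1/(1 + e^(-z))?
0.03107

sigmoid(-3.44) = 1/(1 + e^(3.44)) = 1/(1 + 31.19) = 0.03107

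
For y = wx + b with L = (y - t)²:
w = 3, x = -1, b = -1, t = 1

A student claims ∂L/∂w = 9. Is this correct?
Incorrect

y = (3)(-1) + -1 = -4
∂L/∂y = 2(y - t) = 2(-4 - 1) = -10
∂y/∂w = x = -1
∂L/∂w = -10 × -1 = 10

Claimed value: 9
Incorrect: The correct gradient is 10.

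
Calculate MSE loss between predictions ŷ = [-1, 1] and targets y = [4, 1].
MSE = 12.5

MSE = (1/2)((-1-4)² + (1-1)²) = (1/2)(25 + 0) = 12.5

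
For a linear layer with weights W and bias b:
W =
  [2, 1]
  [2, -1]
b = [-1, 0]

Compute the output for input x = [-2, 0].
y = [-5, -4]

Wx = [2×-2 + 1×0, 2×-2 + -1×0]
   = [-4, -4]
y = Wx + b = [-4 + -1, -4 + 0] = [-5, -4]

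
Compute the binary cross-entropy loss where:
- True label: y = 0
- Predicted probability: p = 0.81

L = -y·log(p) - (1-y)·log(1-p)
L = 1.661

L = -0·log(0.81) - 1·log(0.19) = -log(0.19) = 1.661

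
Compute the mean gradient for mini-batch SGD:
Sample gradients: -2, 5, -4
Average gradient = -0.3333

Average = (1/3)(-2 + 5 + -4) = -1/3 = -0.3333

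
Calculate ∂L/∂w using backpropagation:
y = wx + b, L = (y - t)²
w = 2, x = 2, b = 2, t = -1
∂L/∂w = 28

y = wx + b = (2)(2) + 2 = 6
∂L/∂y = 2(y - t) = 2(6 - -1) = 14
∂y/∂w = x = 2
∂L/∂w = ∂L/∂y · ∂y/∂w = 14 × 2 = 28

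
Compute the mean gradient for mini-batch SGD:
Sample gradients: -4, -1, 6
Average gradient = 0.3333

Average = (1/3)(-4 + -1 + 6) = 1/3 = 0.3333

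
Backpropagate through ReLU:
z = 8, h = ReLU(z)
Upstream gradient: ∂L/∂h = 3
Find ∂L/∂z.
∂L/∂z = 3

h = ReLU(8) = 8
Since z > 0: ∂h/∂z = 1
∂L/∂z = ∂L/∂h · ∂h/∂z = 3 × 1 = 3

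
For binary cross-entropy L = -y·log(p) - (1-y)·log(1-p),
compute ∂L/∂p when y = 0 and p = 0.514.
∂L/∂p = 2.058

∂L/∂p = -y/p + (1-y)/(1-p) = 0 + 1/0.486 = 2.058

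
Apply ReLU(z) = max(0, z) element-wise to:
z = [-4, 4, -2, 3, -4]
h = [0, 4, 0, 3, 0]

ReLU applied element-wise: max(0,-4)=0, max(0,4)=4, max(0,-2)=0, max(0,3)=3, max(0,-4)=0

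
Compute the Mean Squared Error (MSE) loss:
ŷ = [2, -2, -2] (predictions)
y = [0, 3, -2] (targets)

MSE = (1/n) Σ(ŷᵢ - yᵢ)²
MSE = 9.667

MSE = (1/3)((2-0)² + (-2-3)² + (-2--2)²) = (1/3)(4 + 25 + 0) = 9.667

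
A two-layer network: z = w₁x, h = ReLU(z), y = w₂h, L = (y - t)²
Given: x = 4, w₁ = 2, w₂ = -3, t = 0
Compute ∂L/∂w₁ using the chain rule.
∂L/∂w₁ = 576

Forward pass:
z = w₁x = 2×4 = 8
h = ReLU(8) = 8
y = w₂h = -3×8 = -24

Backward pass:
∂L/∂y = 2(y - t) = 2(-24 - 0) = -48
∂y/∂h = w₂ = -3
∂h/∂z = 1 (ReLU derivative)
∂z/∂w₁ = x = 4

∂L/∂w₁ = -48 × -3 × 1 × 4 = 576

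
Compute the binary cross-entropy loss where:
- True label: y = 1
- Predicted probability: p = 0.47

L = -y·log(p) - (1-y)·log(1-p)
L = 0.755

L = -1·log(0.47) - 0·log(0.53) = -log(0.47) = 0.755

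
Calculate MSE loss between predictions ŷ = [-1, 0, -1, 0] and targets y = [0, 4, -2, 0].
MSE = 4.5

MSE = (1/4)((-1-0)² + (0-4)² + (-1--2)² + (0-0)²) = (1/4)(1 + 16 + 1 + 0) = 4.5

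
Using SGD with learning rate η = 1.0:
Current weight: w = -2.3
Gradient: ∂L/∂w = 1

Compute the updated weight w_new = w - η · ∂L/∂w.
w_new = -3.3

w_new = w - η·∂L/∂w = -2.3 - 1.0×(1) = -2.3 - (1) = -3.3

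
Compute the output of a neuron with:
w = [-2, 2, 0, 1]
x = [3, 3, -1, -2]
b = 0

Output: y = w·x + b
y = -2

y = (-2)(3) + (2)(3) + (0)(-1) + (1)(-2) + 0 = -2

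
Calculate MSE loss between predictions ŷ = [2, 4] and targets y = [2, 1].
MSE = 4.5

MSE = (1/2)((2-2)² + (4-1)²) = (1/2)(0 + 9) = 4.5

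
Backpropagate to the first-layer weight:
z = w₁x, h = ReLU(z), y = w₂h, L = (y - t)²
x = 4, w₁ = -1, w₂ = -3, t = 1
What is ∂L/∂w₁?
∂L/∂w₁ = 0

Forward pass:
z = w₁x = -1×4 = -4
h = ReLU(-4) = 0
y = w₂h = -3×0 = 0

Backward pass:
∂L/∂y = 2(y - t) = 2(0 - 1) = -2
∂y/∂h = w₂ = -3
∂h/∂z = 0 (ReLU derivative)
∂z/∂w₁ = x = 4

∂L/∂w₁ = -2 × -3 × 0 × 4 = 0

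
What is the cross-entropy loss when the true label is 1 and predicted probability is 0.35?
L = 1.05

L = -1·log(0.35) - 0·log(0.65) = -log(0.35) = 1.05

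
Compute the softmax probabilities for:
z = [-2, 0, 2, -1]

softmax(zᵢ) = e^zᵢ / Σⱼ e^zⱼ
p = [0.0152, 0.1125, 0.831, 0.0414]

exp(z) = [0.1353, 1, 7.389, 0.3679]
Sum = 8.892
p = [0.0152, 0.1125, 0.831, 0.0414]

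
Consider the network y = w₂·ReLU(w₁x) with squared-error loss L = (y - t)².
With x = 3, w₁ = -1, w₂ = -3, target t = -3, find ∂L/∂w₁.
∂L/∂w₁ = 0

Forward pass:
z = w₁x = -1×3 = -3
h = ReLU(-3) = 0
y = w₂h = -3×0 = 0

Backward pass:
∂L/∂y = 2(y - t) = 2(0 - -3) = 6
∂y/∂h = w₂ = -3
∂h/∂z = 0 (ReLU derivative)
∂z/∂w₁ = x = 3

∂L/∂w₁ = 6 × -3 × 0 × 3 = 0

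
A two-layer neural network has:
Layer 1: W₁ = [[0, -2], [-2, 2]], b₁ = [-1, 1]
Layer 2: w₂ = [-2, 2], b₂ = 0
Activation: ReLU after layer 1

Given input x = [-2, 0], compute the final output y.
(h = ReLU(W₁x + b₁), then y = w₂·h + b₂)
y = 10

Layer 1 pre-activation: z₁ = [-1, 5]
After ReLU: h = [0, 5]
Layer 2 output: y = -2×0 + 2×5 + 0 = 10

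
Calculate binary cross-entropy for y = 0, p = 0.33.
L = 0.4005

L = -0·log(0.33) - 1·log(0.67) = -log(0.67) = 0.4005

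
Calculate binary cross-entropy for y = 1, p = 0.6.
L = 0.5108

L = -1·log(0.6) - 0·log(0.4) = -log(0.6) = 0.5108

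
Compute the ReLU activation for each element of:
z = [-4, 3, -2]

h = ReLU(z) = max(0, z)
h = [0, 3, 0]

ReLU applied element-wise: max(0,-4)=0, max(0,3)=3, max(0,-2)=0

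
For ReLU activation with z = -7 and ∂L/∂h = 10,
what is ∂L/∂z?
∂L/∂z = 0

h = ReLU(-7) = 0
Since z < 0: ∂h/∂z = 0
∂L/∂z = ∂L/∂h · ∂h/∂z = 10 × 0 = 0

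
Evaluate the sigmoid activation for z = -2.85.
0.05468

sigmoid(-2.85) = 1/(1 + e^(2.85)) = 1/(1 + 17.29) = 0.05468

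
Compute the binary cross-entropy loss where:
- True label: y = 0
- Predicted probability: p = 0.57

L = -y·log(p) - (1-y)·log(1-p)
L = 0.844

L = -0·log(0.57) - 1·log(0.43) = -log(0.43) = 0.844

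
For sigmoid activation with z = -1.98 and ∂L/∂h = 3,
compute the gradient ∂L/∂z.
∂L/∂z = 0.3198

σ(-1.98) = 0.1213
σ'(-1.98) = σ(-1.98)(1 - σ(-1.98)) = 0.1213 × 0.8787 = 0.1066
∂L/∂z = ∂L/∂h · σ'(z) = 3 × 0.1066 = 0.3198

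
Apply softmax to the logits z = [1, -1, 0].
p = [0.6652, 0.09, 0.2447]

exp(z) = [2.718, 0.3679, 1]
Sum = 4.086
p = [0.6652, 0.09, 0.2447]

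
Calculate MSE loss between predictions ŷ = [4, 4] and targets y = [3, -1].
MSE = 13

MSE = (1/2)((4-3)² + (4--1)²) = (1/2)(1 + 25) = 13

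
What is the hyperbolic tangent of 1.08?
0.7932

tanh(1.08) = (e^(1.08) - e^(-1.08))/(e^(1.08) + e^(-1.08)) = 0.7932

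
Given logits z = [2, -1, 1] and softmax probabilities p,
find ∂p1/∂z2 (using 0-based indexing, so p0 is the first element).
∂p1/∂z2 = -0.009113

p = softmax(z) = [0.7054, 0.03512, 0.2595]
p1 = 0.03512, p2 = 0.2595

∂p1/∂z2 = -p1 × p2 = -0.03512 × 0.2595 = -0.009113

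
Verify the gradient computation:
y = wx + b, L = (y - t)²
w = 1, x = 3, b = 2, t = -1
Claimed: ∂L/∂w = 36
Correct

y = (1)(3) + 2 = 5
∂L/∂y = 2(y - t) = 2(5 - -1) = 12
∂y/∂w = x = 3
∂L/∂w = 12 × 3 = 36

Claimed value: 36
Correct: The correct gradient is 36.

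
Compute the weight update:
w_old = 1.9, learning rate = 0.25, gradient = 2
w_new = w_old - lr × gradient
w_new = 1.4

w_new = w - η·∂L/∂w = 1.9 - 0.25×(2) = 1.9 - (0.5) = 1.4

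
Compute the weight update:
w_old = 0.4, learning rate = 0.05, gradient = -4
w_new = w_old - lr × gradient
w_new = 0.6

w_new = w - η·∂L/∂w = 0.4 - 0.05×(-4) = 0.4 - (-0.2) = 0.6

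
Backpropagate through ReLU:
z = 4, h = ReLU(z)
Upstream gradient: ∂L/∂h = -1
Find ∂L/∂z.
∂L/∂z = -1

h = ReLU(4) = 4
Since z > 0: ∂h/∂z = 1
∂L/∂z = ∂L/∂h · ∂h/∂z = -1 × 1 = -1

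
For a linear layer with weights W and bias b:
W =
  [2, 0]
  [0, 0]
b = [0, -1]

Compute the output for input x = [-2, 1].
y = [-4, -1]

Wx = [2×-2 + 0×1, 0×-2 + 0×1]
   = [-4, 0]
y = Wx + b = [-4 + 0, 0 + -1] = [-4, -1]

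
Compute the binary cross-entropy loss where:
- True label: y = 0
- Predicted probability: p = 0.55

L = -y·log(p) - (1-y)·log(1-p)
L = 0.7985

L = -0·log(0.55) - 1·log(0.45) = -log(0.45) = 0.7985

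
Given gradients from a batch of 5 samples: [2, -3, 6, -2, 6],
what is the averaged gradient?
Average gradient = 1.8

Average = (1/5)(2 + -3 + 6 + -2 + 6) = 9/5 = 1.8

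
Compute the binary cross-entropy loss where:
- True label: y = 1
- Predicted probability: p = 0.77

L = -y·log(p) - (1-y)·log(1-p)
L = 0.2614

L = -1·log(0.77) - 0·log(0.23) = -log(0.77) = 0.2614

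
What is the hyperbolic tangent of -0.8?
-0.664

tanh(-0.8) = (e^(-0.8) - e^(0.8))/(e^(-0.8) + e^(0.8)) = -0.664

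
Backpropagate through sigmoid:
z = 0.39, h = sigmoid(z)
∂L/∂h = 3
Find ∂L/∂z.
∂L/∂z = 0.7222

σ(0.39) = 0.5963
σ'(0.39) = σ(0.39)(1 - σ(0.39)) = 0.5963 × 0.4037 = 0.2407
∂L/∂z = ∂L/∂h · σ'(z) = 3 × 0.2407 = 0.7222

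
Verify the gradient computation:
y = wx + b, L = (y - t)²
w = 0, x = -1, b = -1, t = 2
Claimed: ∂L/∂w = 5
Incorrect

y = (0)(-1) + -1 = -1
∂L/∂y = 2(y - t) = 2(-1 - 2) = -6
∂y/∂w = x = -1
∂L/∂w = -6 × -1 = 6

Claimed value: 5
Incorrect: The correct gradient is 6.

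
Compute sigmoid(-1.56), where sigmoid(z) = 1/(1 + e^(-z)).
0.1736

sigmoid(-1.56) = 1/(1 + e^(1.56)) = 1/(1 + 4.759) = 0.1736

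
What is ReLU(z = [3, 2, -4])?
h = [3, 2, 0]

ReLU applied element-wise: max(0,3)=3, max(0,2)=2, max(0,-4)=0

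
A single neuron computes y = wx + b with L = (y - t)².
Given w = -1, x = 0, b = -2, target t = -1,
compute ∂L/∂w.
∂L/∂w = 0

y = wx + b = (-1)(0) + -2 = -2
∂L/∂y = 2(y - t) = 2(-2 - -1) = -2
∂y/∂w = x = 0
∂L/∂w = ∂L/∂y · ∂y/∂w = -2 × 0 = 0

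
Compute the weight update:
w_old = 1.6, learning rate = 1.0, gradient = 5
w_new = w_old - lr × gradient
w_new = -3.4

w_new = w - η·∂L/∂w = 1.6 - 1.0×(5) = 1.6 - (5) = -3.4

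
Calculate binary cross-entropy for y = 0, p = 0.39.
L = 0.4943

L = -0·log(0.39) - 1·log(0.61) = -log(0.61) = 0.4943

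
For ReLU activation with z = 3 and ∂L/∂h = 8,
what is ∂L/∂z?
∂L/∂z = 8

h = ReLU(3) = 3
Since z > 0: ∂h/∂z = 1
∂L/∂z = ∂L/∂h · ∂h/∂z = 8 × 1 = 8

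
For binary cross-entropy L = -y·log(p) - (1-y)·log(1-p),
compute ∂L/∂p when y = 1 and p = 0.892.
∂L/∂p = -1.121

∂L/∂p = -y/p + (1-y)/(1-p) = -1/0.892 + 0 = -1.121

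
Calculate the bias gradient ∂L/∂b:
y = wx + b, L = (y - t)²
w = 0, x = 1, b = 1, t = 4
∂L/∂b = -6

y = wx + b = (0)(1) + 1 = 1
∂L/∂y = 2(y - t) = 2(1 - 4) = -6
∂y/∂b = 1
∂L/∂b = ∂L/∂y · ∂y/∂b = -6 × 1 = -6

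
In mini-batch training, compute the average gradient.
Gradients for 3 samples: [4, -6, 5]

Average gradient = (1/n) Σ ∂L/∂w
Average gradient = 1

Average = (1/3)(4 + -6 + 5) = 3/3 = 1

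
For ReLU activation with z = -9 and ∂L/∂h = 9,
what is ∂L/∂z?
∂L/∂z = 0

h = ReLU(-9) = 0
Since z < 0: ∂h/∂z = 0
∂L/∂z = ∂L/∂h · ∂h/∂z = 9 × 0 = 0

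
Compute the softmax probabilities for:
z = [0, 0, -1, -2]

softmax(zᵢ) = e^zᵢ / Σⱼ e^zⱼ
p = [0.3995, 0.3995, 0.147, 0.0541]

exp(z) = [1, 1, 0.3679, 0.1353]
Sum = 2.503
p = [0.3995, 0.3995, 0.147, 0.0541]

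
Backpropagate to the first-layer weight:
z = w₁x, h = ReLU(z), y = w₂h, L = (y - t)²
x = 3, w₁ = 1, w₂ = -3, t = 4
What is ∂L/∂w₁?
∂L/∂w₁ = 234

Forward pass:
z = w₁x = 1×3 = 3
h = ReLU(3) = 3
y = w₂h = -3×3 = -9

Backward pass:
∂L/∂y = 2(y - t) = 2(-9 - 4) = -26
∂y/∂h = w₂ = -3
∂h/∂z = 1 (ReLU derivative)
∂z/∂w₁ = x = 3

∂L/∂w₁ = -26 × -3 × 1 × 3 = 234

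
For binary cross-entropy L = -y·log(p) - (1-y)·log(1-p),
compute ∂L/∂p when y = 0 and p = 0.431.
∂L/∂p = 1.757

∂L/∂p = -y/p + (1-y)/(1-p) = 0 + 1/0.569 = 1.757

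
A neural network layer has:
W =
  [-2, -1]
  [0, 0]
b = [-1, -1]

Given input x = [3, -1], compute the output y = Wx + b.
y = [-6, -1]

Wx = [-2×3 + -1×-1, 0×3 + 0×-1]
   = [-5, 0]
y = Wx + b = [-5 + -1, 0 + -1] = [-6, -1]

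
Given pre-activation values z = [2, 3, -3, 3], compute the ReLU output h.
h = [2, 3, 0, 3]

ReLU applied element-wise: max(0,2)=2, max(0,3)=3, max(0,-3)=0, max(0,3)=3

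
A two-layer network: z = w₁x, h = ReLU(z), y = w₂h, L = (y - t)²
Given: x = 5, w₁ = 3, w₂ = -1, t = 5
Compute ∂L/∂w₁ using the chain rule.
∂L/∂w₁ = 200

Forward pass:
z = w₁x = 3×5 = 15
h = ReLU(15) = 15
y = w₂h = -1×15 = -15

Backward pass:
∂L/∂y = 2(y - t) = 2(-15 - 5) = -40
∂y/∂h = w₂ = -1
∂h/∂z = 1 (ReLU derivative)
∂z/∂w₁ = x = 5

∂L/∂w₁ = -40 × -1 × 1 × 5 = 200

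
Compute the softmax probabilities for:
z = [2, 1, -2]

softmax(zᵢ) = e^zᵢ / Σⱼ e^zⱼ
p = [0.7214, 0.2654, 0.0132]

exp(z) = [7.389, 2.718, 0.1353]
Sum = 10.24
p = [0.7214, 0.2654, 0.0132]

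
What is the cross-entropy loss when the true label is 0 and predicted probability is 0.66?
L = 1.079

L = -0·log(0.66) - 1·log(0.34) = -log(0.34) = 1.079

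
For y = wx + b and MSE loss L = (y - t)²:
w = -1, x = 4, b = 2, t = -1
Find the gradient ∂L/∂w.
∂L/∂w = -8

y = wx + b = (-1)(4) + 2 = -2
∂L/∂y = 2(y - t) = 2(-2 - -1) = -2
∂y/∂w = x = 4
∂L/∂w = ∂L/∂y · ∂y/∂w = -2 × 4 = -8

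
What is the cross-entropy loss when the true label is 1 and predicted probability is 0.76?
L = 0.2744

L = -1·log(0.76) - 0·log(0.24) = -log(0.76) = 0.2744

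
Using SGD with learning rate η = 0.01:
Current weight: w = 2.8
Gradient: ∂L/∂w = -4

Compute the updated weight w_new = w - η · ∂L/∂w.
w_new = 2.84

w_new = w - η·∂L/∂w = 2.8 - 0.01×(-4) = 2.8 - (-0.04) = 2.84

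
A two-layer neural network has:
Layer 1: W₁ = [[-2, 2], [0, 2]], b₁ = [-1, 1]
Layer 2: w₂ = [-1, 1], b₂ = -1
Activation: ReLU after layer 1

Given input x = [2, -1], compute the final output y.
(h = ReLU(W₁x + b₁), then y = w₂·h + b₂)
y = -1

Layer 1 pre-activation: z₁ = [-7, -1]
After ReLU: h = [0, 0]
Layer 2 output: y = -1×0 + 1×0 + -1 = -1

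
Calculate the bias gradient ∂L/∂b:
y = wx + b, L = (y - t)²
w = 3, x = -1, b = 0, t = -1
∂L/∂b = -4

y = wx + b = (3)(-1) + 0 = -3
∂L/∂y = 2(y - t) = 2(-3 - -1) = -4
∂y/∂b = 1
∂L/∂b = ∂L/∂y · ∂y/∂b = -4 × 1 = -4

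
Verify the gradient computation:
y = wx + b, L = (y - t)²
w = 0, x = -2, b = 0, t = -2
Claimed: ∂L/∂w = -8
Correct

y = (0)(-2) + 0 = 0
∂L/∂y = 2(y - t) = 2(0 - -2) = 4
∂y/∂w = x = -2
∂L/∂w = 4 × -2 = -8

Claimed value: -8
Correct: The correct gradient is -8.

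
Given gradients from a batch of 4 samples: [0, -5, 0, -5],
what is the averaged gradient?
Average gradient = -2.5

Average = (1/4)(0 + -5 + 0 + -5) = -10/4 = -2.5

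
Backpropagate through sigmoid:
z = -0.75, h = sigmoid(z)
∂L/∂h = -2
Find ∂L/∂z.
∂L/∂z = -0.4358

σ(-0.75) = 0.3208
σ'(-0.75) = σ(-0.75)(1 - σ(-0.75)) = 0.3208 × 0.6792 = 0.2179
∂L/∂z = ∂L/∂h · σ'(z) = -2 × 0.2179 = -0.4358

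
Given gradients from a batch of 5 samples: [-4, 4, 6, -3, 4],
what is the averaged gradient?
Average gradient = 1.4

Average = (1/5)(-4 + 4 + 6 + -3 + 4) = 7/5 = 1.4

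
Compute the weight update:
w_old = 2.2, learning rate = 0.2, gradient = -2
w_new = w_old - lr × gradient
w_new = 2.6

w_new = w - η·∂L/∂w = 2.2 - 0.2×(-2) = 2.2 - (-0.4) = 2.6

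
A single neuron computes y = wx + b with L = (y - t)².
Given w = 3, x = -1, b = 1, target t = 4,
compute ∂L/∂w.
∂L/∂w = 12

y = wx + b = (3)(-1) + 1 = -2
∂L/∂y = 2(y - t) = 2(-2 - 4) = -12
∂y/∂w = x = -1
∂L/∂w = ∂L/∂y · ∂y/∂w = -12 × -1 = 12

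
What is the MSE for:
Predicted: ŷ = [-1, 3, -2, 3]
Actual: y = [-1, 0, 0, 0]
MSE = 5.5

MSE = (1/4)((-1--1)² + (3-0)² + (-2-0)² + (3-0)²) = (1/4)(0 + 9 + 4 + 9) = 5.5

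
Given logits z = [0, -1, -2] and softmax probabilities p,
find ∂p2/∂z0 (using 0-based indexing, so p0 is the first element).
∂p2/∂z0 = -0.05989

p = softmax(z) = [0.6652, 0.2447, 0.09003]
p2 = 0.09003, p0 = 0.6652

∂p2/∂z0 = -p2 × p0 = -0.09003 × 0.6652 = -0.05989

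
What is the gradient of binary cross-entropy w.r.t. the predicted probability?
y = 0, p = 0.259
∂L/∂p = 1.35

∂L/∂p = -y/p + (1-y)/(1-p) = 0 + 1/0.741 = 1.35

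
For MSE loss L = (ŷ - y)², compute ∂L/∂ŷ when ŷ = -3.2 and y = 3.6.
∂L/∂ŷ = -13.6

∂L/∂ŷ = 2(ŷ - y) = 2(-3.2 - 3.6) = 2(-6.8) = -13.6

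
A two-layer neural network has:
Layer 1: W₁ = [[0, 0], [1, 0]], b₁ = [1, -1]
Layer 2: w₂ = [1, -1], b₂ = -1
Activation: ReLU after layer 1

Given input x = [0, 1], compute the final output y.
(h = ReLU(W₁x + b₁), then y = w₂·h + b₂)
y = 0

Layer 1 pre-activation: z₁ = [1, -1]
After ReLU: h = [1, 0]
Layer 2 output: y = 1×1 + -1×0 + -1 = 0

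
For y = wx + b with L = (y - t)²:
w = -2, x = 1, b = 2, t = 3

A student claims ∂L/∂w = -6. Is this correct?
Correct

y = (-2)(1) + 2 = 0
∂L/∂y = 2(y - t) = 2(0 - 3) = -6
∂y/∂w = x = 1
∂L/∂w = -6 × 1 = -6

Claimed value: -6
Correct: The correct gradient is -6.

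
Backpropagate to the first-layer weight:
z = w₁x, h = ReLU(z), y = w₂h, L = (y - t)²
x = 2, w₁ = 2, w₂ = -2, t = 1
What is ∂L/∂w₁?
∂L/∂w₁ = 72

Forward pass:
z = w₁x = 2×2 = 4
h = ReLU(4) = 4
y = w₂h = -2×4 = -8

Backward pass:
∂L/∂y = 2(y - t) = 2(-8 - 1) = -18
∂y/∂h = w₂ = -2
∂h/∂z = 1 (ReLU derivative)
∂z/∂w₁ = x = 2

∂L/∂w₁ = -18 × -2 × 1 × 2 = 72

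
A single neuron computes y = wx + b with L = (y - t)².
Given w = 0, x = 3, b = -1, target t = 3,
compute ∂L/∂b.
∂L/∂b = -8

y = wx + b = (0)(3) + -1 = -1
∂L/∂y = 2(y - t) = 2(-1 - 3) = -8
∂y/∂b = 1
∂L/∂b = ∂L/∂y · ∂y/∂b = -8 × 1 = -8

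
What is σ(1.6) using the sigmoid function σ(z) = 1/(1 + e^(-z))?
0.832

sigmoid(1.6) = 1/(1 + e^(-1.6)) = 1/(1 + 0.2019) = 0.832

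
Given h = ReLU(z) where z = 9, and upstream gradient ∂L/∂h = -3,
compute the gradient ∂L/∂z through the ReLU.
∂L/∂z = -3

h = ReLU(9) = 9
Since z > 0: ∂h/∂z = 1
∂L/∂z = ∂L/∂h · ∂h/∂z = -3 × 1 = -3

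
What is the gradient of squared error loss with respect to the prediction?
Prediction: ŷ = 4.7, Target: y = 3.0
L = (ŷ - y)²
∂L/∂ŷ = 3.4

∂L/∂ŷ = 2(ŷ - y) = 2(4.7 - 3.0) = 2(1.7) = 3.4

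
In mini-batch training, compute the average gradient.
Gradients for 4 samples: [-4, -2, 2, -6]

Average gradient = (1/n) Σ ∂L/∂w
Average gradient = -2.5

Average = (1/4)(-4 + -2 + 2 + -6) = -10/4 = -2.5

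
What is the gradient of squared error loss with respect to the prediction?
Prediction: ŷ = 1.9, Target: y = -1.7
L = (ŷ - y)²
∂L/∂ŷ = 7.2

∂L/∂ŷ = 2(ŷ - y) = 2(1.9 - -1.7) = 2(3.6) = 7.2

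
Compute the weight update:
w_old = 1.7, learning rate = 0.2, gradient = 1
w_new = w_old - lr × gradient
w_new = 1.5

w_new = w - η·∂L/∂w = 1.7 - 0.2×(1) = 1.7 - (0.2) = 1.5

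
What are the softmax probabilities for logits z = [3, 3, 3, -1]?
p = [0.3313, 0.3313, 0.3313, 0.0061]

exp(z) = [20.09, 20.09, 20.09, 0.3679]
Sum = 60.62
p = [0.3313, 0.3313, 0.3313, 0.0061]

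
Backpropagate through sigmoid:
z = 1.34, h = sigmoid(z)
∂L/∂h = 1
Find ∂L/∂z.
∂L/∂z = 0.1644

σ(1.34) = 0.7925
σ'(1.34) = σ(1.34)(1 - σ(1.34)) = 0.7925 × 0.2075 = 0.1644
∂L/∂z = ∂L/∂h · σ'(z) = 1 × 0.1644 = 0.1644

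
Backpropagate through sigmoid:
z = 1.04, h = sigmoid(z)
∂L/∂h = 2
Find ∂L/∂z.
∂L/∂z = 0.3859

σ(1.04) = 0.7389
σ'(1.04) = σ(1.04)(1 - σ(1.04)) = 0.7389 × 0.2611 = 0.193
∂L/∂z = ∂L/∂h · σ'(z) = 2 × 0.193 = 0.3859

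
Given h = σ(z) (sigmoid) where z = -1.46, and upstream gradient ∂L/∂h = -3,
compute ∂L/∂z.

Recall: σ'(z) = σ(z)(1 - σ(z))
∂L/∂z = -0.4588

σ(-1.46) = 0.1885
σ'(-1.46) = σ(-1.46)(1 - σ(-1.46)) = 0.1885 × 0.8115 = 0.1529
∂L/∂z = ∂L/∂h · σ'(z) = -3 × 0.1529 = -0.4588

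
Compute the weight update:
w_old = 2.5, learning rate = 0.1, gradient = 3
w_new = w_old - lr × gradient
w_new = 2.2

w_new = w - η·∂L/∂w = 2.5 - 0.1×(3) = 2.5 - (0.3) = 2.2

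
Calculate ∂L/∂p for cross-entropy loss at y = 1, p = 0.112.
∂L/∂p = -8.929

∂L/∂p = -y/p + (1-y)/(1-p) = -1/0.112 + 0 = -8.929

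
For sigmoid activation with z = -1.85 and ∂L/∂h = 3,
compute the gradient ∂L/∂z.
∂L/∂z = 0.3522

σ(-1.85) = 0.1359
σ'(-1.85) = σ(-1.85)(1 - σ(-1.85)) = 0.1359 × 0.8641 = 0.1174
∂L/∂z = ∂L/∂h · σ'(z) = 3 × 0.1174 = 0.3522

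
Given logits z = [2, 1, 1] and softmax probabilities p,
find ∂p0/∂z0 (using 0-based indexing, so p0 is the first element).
∂p0/∂z0 = 0.2442

p = softmax(z) = [0.5761, 0.2119, 0.2119]
p0 = 0.5761

∂p0/∂z0 = p0(1 - p0) = 0.5761 × (1 - 0.5761) = 0.2442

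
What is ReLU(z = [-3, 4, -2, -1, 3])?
h = [0, 4, 0, 0, 3]

ReLU applied element-wise: max(0,-3)=0, max(0,4)=4, max(0,-2)=0, max(0,-1)=0, max(0,3)=3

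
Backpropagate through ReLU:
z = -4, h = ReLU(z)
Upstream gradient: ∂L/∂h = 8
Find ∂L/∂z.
∂L/∂z = 0

h = ReLU(-4) = 0
Since z < 0: ∂h/∂z = 0
∂L/∂z = ∂L/∂h · ∂h/∂z = 8 × 0 = 0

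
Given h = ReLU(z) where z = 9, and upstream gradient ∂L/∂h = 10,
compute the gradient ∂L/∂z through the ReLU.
∂L/∂z = 10

h = ReLU(9) = 9
Since z > 0: ∂h/∂z = 1
∂L/∂z = ∂L/∂h · ∂h/∂z = 10 × 1 = 10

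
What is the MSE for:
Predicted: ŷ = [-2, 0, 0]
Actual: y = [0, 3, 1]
MSE = 4.667

MSE = (1/3)((-2-0)² + (0-3)² + (0-1)²) = (1/3)(4 + 9 + 1) = 4.667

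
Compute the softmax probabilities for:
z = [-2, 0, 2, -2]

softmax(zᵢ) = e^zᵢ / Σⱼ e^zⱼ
p = [0.0156, 0.1155, 0.8533, 0.0156]

exp(z) = [0.1353, 1, 7.389, 0.1353]
Sum = 8.66
p = [0.0156, 0.1155, 0.8533, 0.0156]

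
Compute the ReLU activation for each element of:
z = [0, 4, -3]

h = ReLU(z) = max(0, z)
h = [0, 4, 0]

ReLU applied element-wise: max(0,0)=0, max(0,4)=4, max(0,-3)=0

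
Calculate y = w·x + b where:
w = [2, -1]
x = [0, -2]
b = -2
y = 0

y = (2)(0) + (-1)(-2) + -2 = 0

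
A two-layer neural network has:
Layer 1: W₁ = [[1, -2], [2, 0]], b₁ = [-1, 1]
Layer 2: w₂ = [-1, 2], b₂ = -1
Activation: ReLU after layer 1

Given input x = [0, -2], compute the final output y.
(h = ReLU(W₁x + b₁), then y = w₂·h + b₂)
y = -2

Layer 1 pre-activation: z₁ = [3, 1]
After ReLU: h = [3, 1]
Layer 2 output: y = -1×3 + 2×1 + -1 = -2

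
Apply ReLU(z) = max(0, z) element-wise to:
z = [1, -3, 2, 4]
h = [1, 0, 2, 4]

ReLU applied element-wise: max(0,1)=1, max(0,-3)=0, max(0,2)=2, max(0,4)=4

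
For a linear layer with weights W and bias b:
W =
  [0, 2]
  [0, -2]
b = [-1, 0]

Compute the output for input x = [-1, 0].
y = [-1, 0]

Wx = [0×-1 + 2×0, 0×-1 + -2×0]
   = [0, 0]
y = Wx + b = [0 + -1, 0 + 0] = [-1, 0]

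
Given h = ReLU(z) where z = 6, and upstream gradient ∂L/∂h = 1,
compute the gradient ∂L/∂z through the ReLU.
∂L/∂z = 1

h = ReLU(6) = 6
Since z > 0: ∂h/∂z = 1
∂L/∂z = ∂L/∂h · ∂h/∂z = 1 × 1 = 1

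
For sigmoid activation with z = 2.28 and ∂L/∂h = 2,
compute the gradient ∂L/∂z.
∂L/∂z = 0.1684

σ(2.28) = 0.9072
σ'(2.28) = σ(2.28)(1 - σ(2.28)) = 0.9072 × 0.09279 = 0.08418
∂L/∂z = ∂L/∂h · σ'(z) = 2 × 0.08418 = 0.1684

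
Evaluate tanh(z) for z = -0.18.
-0.1781

tanh(-0.18) = (e^(-0.18) - e^(0.18))/(e^(-0.18) + e^(0.18)) = -0.1781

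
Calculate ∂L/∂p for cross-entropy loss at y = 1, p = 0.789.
∂L/∂p = -1.267

∂L/∂p = -y/p + (1-y)/(1-p) = -1/0.789 + 0 = -1.267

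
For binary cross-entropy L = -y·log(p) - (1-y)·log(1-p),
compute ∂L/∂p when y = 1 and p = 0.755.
∂L/∂p = -1.325

∂L/∂p = -y/p + (1-y)/(1-p) = -1/0.755 + 0 = -1.325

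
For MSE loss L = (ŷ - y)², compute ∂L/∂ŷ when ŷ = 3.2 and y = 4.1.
∂L/∂ŷ = -1.8

∂L/∂ŷ = 2(ŷ - y) = 2(3.2 - 4.1) = 2(-0.9) = -1.8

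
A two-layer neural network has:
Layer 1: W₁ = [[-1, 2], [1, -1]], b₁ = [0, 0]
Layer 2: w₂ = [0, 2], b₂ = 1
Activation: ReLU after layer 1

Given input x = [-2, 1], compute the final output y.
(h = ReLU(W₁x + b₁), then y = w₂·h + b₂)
y = 1

Layer 1 pre-activation: z₁ = [4, -3]
After ReLU: h = [4, 0]
Layer 2 output: y = 0×4 + 2×0 + 1 = 1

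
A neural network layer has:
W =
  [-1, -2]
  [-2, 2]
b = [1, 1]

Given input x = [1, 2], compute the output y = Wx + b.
y = [-4, 3]

Wx = [-1×1 + -2×2, -2×1 + 2×2]
   = [-5, 2]
y = Wx + b = [-5 + 1, 2 + 1] = [-4, 3]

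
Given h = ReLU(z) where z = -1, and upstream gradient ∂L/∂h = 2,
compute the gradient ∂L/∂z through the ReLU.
∂L/∂z = 0

h = ReLU(-1) = 0
Since z < 0: ∂h/∂z = 0
∂L/∂z = ∂L/∂h · ∂h/∂z = 2 × 0 = 0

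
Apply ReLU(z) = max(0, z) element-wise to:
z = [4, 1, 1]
h = [4, 1, 1]

ReLU applied element-wise: max(0,4)=4, max(0,1)=1, max(0,1)=1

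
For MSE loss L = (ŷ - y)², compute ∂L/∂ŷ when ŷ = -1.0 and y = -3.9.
∂L/∂ŷ = 5.8

∂L/∂ŷ = 2(ŷ - y) = 2(-1.0 - -3.9) = 2(2.9) = 5.8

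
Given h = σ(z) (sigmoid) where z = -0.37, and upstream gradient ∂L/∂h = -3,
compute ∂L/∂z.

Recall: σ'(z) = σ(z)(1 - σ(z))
∂L/∂z = -0.7249

σ(-0.37) = 0.4085
σ'(-0.37) = σ(-0.37)(1 - σ(-0.37)) = 0.4085 × 0.5915 = 0.2416
∂L/∂z = ∂L/∂h · σ'(z) = -3 × 0.2416 = -0.7249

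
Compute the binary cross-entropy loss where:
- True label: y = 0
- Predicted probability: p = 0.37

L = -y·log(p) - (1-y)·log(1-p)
L = 0.462

L = -0·log(0.37) - 1·log(0.63) = -log(0.63) = 0.462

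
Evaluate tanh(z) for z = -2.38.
-0.983

tanh(-2.38) = (e^(-2.38) - e^(2.38))/(e^(-2.38) + e^(2.38)) = -0.983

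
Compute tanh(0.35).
0.3364

tanh(0.35) = (e^(0.35) - e^(-0.35))/(e^(0.35) + e^(-0.35)) = 0.3364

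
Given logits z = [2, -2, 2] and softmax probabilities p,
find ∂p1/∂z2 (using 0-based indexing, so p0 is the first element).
∂p1/∂z2 = -0.004496

p = softmax(z) = [0.4955, 0.009075, 0.4955]
p1 = 0.009075, p2 = 0.4955

∂p1/∂z2 = -p1 × p2 = -0.009075 × 0.4955 = -0.004496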